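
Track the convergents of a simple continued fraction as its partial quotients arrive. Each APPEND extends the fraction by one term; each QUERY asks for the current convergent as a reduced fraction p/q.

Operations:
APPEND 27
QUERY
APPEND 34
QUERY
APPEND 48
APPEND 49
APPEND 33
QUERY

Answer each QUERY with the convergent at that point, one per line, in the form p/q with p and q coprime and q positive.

APPEND 27: p_0 = 27·1 + 0 = 27, q_0 = 27·0 + 1 = 1 → 27/1
APPEND 34: p_1 = 34·27 + 1 = 919, q_1 = 34·1 + 0 = 34 → 919/34
APPEND 48: p_2 = 48·919 + 27 = 44139, q_2 = 48·34 + 1 = 1633 → 44139/1633
APPEND 49: p_3 = 49·44139 + 919 = 2163730, q_3 = 49·1633 + 34 = 80051 → 2163730/80051
APPEND 33: p_4 = 33·2163730 + 44139 = 71447229, q_4 = 33·80051 + 1633 = 2643316 → 71447229/2643316

27/1
919/34
71447229/2643316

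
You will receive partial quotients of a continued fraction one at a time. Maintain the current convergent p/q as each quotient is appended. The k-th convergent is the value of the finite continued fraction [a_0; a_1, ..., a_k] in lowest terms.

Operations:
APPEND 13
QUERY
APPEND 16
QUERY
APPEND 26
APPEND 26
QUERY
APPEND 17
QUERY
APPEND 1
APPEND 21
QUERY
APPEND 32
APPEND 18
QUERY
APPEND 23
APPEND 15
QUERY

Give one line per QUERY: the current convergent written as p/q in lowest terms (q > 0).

APPEND 13: p_0 = 13·1 + 0 = 13, q_0 = 13·0 + 1 = 1 → 13/1
APPEND 16: p_1 = 16·13 + 1 = 209, q_1 = 16·1 + 0 = 16 → 209/16
APPEND 26: p_2 = 26·209 + 13 = 5447, q_2 = 26·16 + 1 = 417 → 5447/417
APPEND 26: p_3 = 26·5447 + 209 = 141831, q_3 = 26·417 + 16 = 10858 → 141831/10858
APPEND 17: p_4 = 17·141831 + 5447 = 2416574, q_4 = 17·10858 + 417 = 185003 → 2416574/185003
APPEND 1: p_5 = 1·2416574 + 141831 = 2558405, q_5 = 1·185003 + 10858 = 195861 → 2558405/195861
APPEND 21: p_6 = 21·2558405 + 2416574 = 56143079, q_6 = 21·195861 + 185003 = 4298084 → 56143079/4298084
APPEND 32: p_7 = 32·56143079 + 2558405 = 1799136933, q_7 = 32·4298084 + 195861 = 137734549 → 1799136933/137734549
APPEND 18: p_8 = 18·1799136933 + 56143079 = 32440607873, q_8 = 18·137734549 + 4298084 = 2483519966 → 32440607873/2483519966
APPEND 23: p_9 = 23·32440607873 + 1799136933 = 747933118012, q_9 = 23·2483519966 + 137734549 = 57258693767 → 747933118012/57258693767
APPEND 15: p_10 = 15·747933118012 + 32440607873 = 11251437378053, q_10 = 15·57258693767 + 2483519966 = 861363926471 → 11251437378053/861363926471

13/1
209/16
141831/10858
2416574/185003
56143079/4298084
32440607873/2483519966
11251437378053/861363926471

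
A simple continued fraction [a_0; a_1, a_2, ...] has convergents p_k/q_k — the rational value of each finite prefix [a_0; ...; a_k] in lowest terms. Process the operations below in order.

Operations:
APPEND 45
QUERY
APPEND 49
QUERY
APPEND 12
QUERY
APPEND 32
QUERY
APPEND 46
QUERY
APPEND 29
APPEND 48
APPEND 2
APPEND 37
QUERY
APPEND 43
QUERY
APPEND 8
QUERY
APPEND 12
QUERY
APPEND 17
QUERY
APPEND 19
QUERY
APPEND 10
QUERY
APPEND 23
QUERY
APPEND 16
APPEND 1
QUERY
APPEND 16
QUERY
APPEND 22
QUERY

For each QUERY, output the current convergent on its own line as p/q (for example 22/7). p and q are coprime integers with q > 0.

45/1
2206/49
26517/589
850750/18897
39161017/869851
4136461200066/91879761737
177978152388443/3953280218265
1427961680307610/31718121507857
17313518316079763/384570738312549
295757773053663581/6569420672821190
5636711206335687802/125203563521915159
56662869836410541601/1258605055891972780
1308882717443778144625/29073119849037289099
22307669066380639000226/495501642489525887463
377921491411027084859217/8394454802472902797772
8336580480108976505903000/185173507296893387438447

APPEND 45: p_0 = 45·1 + 0 = 45, q_0 = 45·0 + 1 = 1 → 45/1
APPEND 49: p_1 = 49·45 + 1 = 2206, q_1 = 49·1 + 0 = 49 → 2206/49
APPEND 12: p_2 = 12·2206 + 45 = 26517, q_2 = 12·49 + 1 = 589 → 26517/589
APPEND 32: p_3 = 32·26517 + 2206 = 850750, q_3 = 32·589 + 49 = 18897 → 850750/18897
APPEND 46: p_4 = 46·850750 + 26517 = 39161017, q_4 = 46·18897 + 589 = 869851 → 39161017/869851
APPEND 29: p_5 = 29·39161017 + 850750 = 1136520243, q_5 = 29·869851 + 18897 = 25244576 → 1136520243/25244576
APPEND 48: p_6 = 48·1136520243 + 39161017 = 54592132681, q_6 = 48·25244576 + 869851 = 1212609499 → 54592132681/1212609499
APPEND 2: p_7 = 2·54592132681 + 1136520243 = 110320785605, q_7 = 2·1212609499 + 25244576 = 2450463574 → 110320785605/2450463574
APPEND 37: p_8 = 37·110320785605 + 54592132681 = 4136461200066, q_8 = 37·2450463574 + 1212609499 = 91879761737 → 4136461200066/91879761737
APPEND 43: p_9 = 43·4136461200066 + 110320785605 = 177978152388443, q_9 = 43·91879761737 + 2450463574 = 3953280218265 → 177978152388443/3953280218265
APPEND 8: p_10 = 8·177978152388443 + 4136461200066 = 1427961680307610, q_10 = 8·3953280218265 + 91879761737 = 31718121507857 → 1427961680307610/31718121507857
APPEND 12: p_11 = 12·1427961680307610 + 177978152388443 = 17313518316079763, q_11 = 12·31718121507857 + 3953280218265 = 384570738312549 → 17313518316079763/384570738312549
APPEND 17: p_12 = 17·17313518316079763 + 1427961680307610 = 295757773053663581, q_12 = 17·384570738312549 + 31718121507857 = 6569420672821190 → 295757773053663581/6569420672821190
APPEND 19: p_13 = 19·295757773053663581 + 17313518316079763 = 5636711206335687802, q_13 = 19·6569420672821190 + 384570738312549 = 125203563521915159 → 5636711206335687802/125203563521915159
APPEND 10: p_14 = 10·5636711206335687802 + 295757773053663581 = 56662869836410541601, q_14 = 10·125203563521915159 + 6569420672821190 = 1258605055891972780 → 56662869836410541601/1258605055891972780
APPEND 23: p_15 = 23·56662869836410541601 + 5636711206335687802 = 1308882717443778144625, q_15 = 23·1258605055891972780 + 125203563521915159 = 29073119849037289099 → 1308882717443778144625/29073119849037289099
APPEND 16: p_16 = 16·1308882717443778144625 + 56662869836410541601 = 20998786348936860855601, q_16 = 16·29073119849037289099 + 1258605055891972780 = 466428522640488598364 → 20998786348936860855601/466428522640488598364
APPEND 1: p_17 = 1·20998786348936860855601 + 1308882717443778144625 = 22307669066380639000226, q_17 = 1·466428522640488598364 + 29073119849037289099 = 495501642489525887463 → 22307669066380639000226/495501642489525887463
APPEND 16: p_18 = 16·22307669066380639000226 + 20998786348936860855601 = 377921491411027084859217, q_18 = 16·495501642489525887463 + 466428522640488598364 = 8394454802472902797772 → 377921491411027084859217/8394454802472902797772
APPEND 22: p_19 = 22·377921491411027084859217 + 22307669066380639000226 = 8336580480108976505903000, q_19 = 22·8394454802472902797772 + 495501642489525887463 = 185173507296893387438447 → 8336580480108976505903000/185173507296893387438447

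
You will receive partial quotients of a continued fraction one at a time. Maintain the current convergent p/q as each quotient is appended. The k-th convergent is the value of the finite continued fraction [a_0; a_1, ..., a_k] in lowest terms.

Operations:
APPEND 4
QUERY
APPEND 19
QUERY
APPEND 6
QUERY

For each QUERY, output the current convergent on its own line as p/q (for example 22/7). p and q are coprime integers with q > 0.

APPEND 4: p_0 = 4·1 + 0 = 4, q_0 = 4·0 + 1 = 1 → 4/1
APPEND 19: p_1 = 19·4 + 1 = 77, q_1 = 19·1 + 0 = 19 → 77/19
APPEND 6: p_2 = 6·77 + 4 = 466, q_2 = 6·19 + 1 = 115 → 466/115

4/1
77/19
466/115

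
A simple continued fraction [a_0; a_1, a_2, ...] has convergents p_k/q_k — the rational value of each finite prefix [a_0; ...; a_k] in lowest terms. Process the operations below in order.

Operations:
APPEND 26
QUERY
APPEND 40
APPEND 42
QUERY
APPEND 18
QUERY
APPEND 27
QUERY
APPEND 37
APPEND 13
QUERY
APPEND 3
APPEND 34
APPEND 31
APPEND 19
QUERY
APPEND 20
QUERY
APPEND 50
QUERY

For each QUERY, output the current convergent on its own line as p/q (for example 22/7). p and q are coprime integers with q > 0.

APPEND 26: p_0 = 26·1 + 0 = 26, q_0 = 26·0 + 1 = 1 → 26/1
APPEND 40: p_1 = 40·26 + 1 = 1041, q_1 = 40·1 + 0 = 40 → 1041/40
APPEND 42: p_2 = 42·1041 + 26 = 43748, q_2 = 42·40 + 1 = 1681 → 43748/1681
APPEND 18: p_3 = 18·43748 + 1041 = 788505, q_3 = 18·1681 + 40 = 30298 → 788505/30298
APPEND 27: p_4 = 27·788505 + 43748 = 21333383, q_4 = 27·30298 + 1681 = 819727 → 21333383/819727
APPEND 37: p_5 = 37·21333383 + 788505 = 790123676, q_5 = 37·819727 + 30298 = 30360197 → 790123676/30360197
APPEND 13: p_6 = 13·790123676 + 21333383 = 10292941171, q_6 = 13·30360197 + 819727 = 395502288 → 10292941171/395502288
APPEND 3: p_7 = 3·10292941171 + 790123676 = 31668947189, q_7 = 3·395502288 + 30360197 = 1216867061 → 31668947189/1216867061
APPEND 34: p_8 = 34·31668947189 + 10292941171 = 1087037145597, q_8 = 34·1216867061 + 395502288 = 41768982362 → 1087037145597/41768982362
APPEND 31: p_9 = 31·1087037145597 + 31668947189 = 33729820460696, q_9 = 31·41768982362 + 1216867061 = 1296055320283 → 33729820460696/1296055320283
APPEND 19: p_10 = 19·33729820460696 + 1087037145597 = 641953625898821, q_10 = 19·1296055320283 + 41768982362 = 24666820067739 → 641953625898821/24666820067739
APPEND 20: p_11 = 20·641953625898821 + 33729820460696 = 12872802338437116, q_11 = 20·24666820067739 + 1296055320283 = 494632456675063 → 12872802338437116/494632456675063
APPEND 50: p_12 = 50·12872802338437116 + 641953625898821 = 644282070547754621, q_12 = 50·494632456675063 + 24666820067739 = 24756289653820889 → 644282070547754621/24756289653820889

26/1
43748/1681
788505/30298
21333383/819727
10292941171/395502288
641953625898821/24666820067739
12872802338437116/494632456675063
644282070547754621/24756289653820889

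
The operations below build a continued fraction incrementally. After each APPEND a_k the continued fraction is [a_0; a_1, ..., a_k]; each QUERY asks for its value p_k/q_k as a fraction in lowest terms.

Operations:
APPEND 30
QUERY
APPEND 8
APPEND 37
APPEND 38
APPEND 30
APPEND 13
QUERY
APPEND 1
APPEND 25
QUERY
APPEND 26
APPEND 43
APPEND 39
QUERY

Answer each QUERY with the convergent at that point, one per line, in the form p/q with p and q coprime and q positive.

APPEND 30: p_0 = 30·1 + 0 = 30, q_0 = 30·0 + 1 = 1 → 30/1
APPEND 8: p_1 = 8·30 + 1 = 241, q_1 = 8·1 + 0 = 8 → 241/8
APPEND 37: p_2 = 37·241 + 30 = 8947, q_2 = 37·8 + 1 = 297 → 8947/297
APPEND 38: p_3 = 38·8947 + 241 = 340227, q_3 = 38·297 + 8 = 11294 → 340227/11294
APPEND 30: p_4 = 30·340227 + 8947 = 10215757, q_4 = 30·11294 + 297 = 339117 → 10215757/339117
APPEND 13: p_5 = 13·10215757 + 340227 = 133145068, q_5 = 13·339117 + 11294 = 4419815 → 133145068/4419815
APPEND 1: p_6 = 1·133145068 + 10215757 = 143360825, q_6 = 1·4419815 + 339117 = 4758932 → 143360825/4758932
APPEND 25: p_7 = 25·143360825 + 133145068 = 3717165693, q_7 = 25·4758932 + 4419815 = 123393115 → 3717165693/123393115
APPEND 26: p_8 = 26·3717165693 + 143360825 = 96789668843, q_8 = 26·123393115 + 4758932 = 3212979922 → 96789668843/3212979922
APPEND 43: p_9 = 43·96789668843 + 3717165693 = 4165672925942, q_9 = 43·3212979922 + 123393115 = 138281529761 → 4165672925942/138281529761
APPEND 39: p_10 = 39·4165672925942 + 96789668843 = 162558033780581, q_10 = 39·138281529761 + 3212979922 = 5396192640601 → 162558033780581/5396192640601

30/1
133145068/4419815
3717165693/123393115
162558033780581/5396192640601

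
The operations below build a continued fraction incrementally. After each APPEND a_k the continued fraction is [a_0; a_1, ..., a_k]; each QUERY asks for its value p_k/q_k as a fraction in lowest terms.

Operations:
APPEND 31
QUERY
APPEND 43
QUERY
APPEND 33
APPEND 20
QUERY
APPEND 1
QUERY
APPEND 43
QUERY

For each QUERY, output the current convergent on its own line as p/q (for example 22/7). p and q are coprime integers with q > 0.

APPEND 31: p_0 = 31·1 + 0 = 31, q_0 = 31·0 + 1 = 1 → 31/1
APPEND 43: p_1 = 43·31 + 1 = 1334, q_1 = 43·1 + 0 = 43 → 1334/43
APPEND 33: p_2 = 33·1334 + 31 = 44053, q_2 = 33·43 + 1 = 1420 → 44053/1420
APPEND 20: p_3 = 20·44053 + 1334 = 882394, q_3 = 20·1420 + 43 = 28443 → 882394/28443
APPEND 1: p_4 = 1·882394 + 44053 = 926447, q_4 = 1·28443 + 1420 = 29863 → 926447/29863
APPEND 43: p_5 = 43·926447 + 882394 = 40719615, q_5 = 43·29863 + 28443 = 1312552 → 40719615/1312552

31/1
1334/43
882394/28443
926447/29863
40719615/1312552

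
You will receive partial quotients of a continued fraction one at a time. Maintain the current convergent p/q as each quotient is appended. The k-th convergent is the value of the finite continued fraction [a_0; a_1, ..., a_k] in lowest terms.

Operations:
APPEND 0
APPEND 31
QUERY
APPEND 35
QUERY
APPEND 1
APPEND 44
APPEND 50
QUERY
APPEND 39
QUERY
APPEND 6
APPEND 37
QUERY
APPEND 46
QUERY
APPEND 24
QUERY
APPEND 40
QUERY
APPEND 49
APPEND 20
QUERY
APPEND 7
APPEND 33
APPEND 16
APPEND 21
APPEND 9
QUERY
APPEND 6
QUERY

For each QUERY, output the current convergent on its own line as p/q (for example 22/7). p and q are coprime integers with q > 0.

1/31
35/1086
80986/2512817
3160073/98050097
707692761/21958145860
32572908430/1010665522959
782457495081/24277930696876
31330872711670/972127893397999
30751235280049890/954143022037374539
21948178010680324140397/681003566348141853193611
134114957133548860898334/4161291386653188313506509

APPEND 0: p_0 = 0·1 + 0 = 0, q_0 = 0·0 + 1 = 1 → 0/1
APPEND 31: p_1 = 31·0 + 1 = 1, q_1 = 31·1 + 0 = 31 → 1/31
APPEND 35: p_2 = 35·1 + 0 = 35, q_2 = 35·31 + 1 = 1086 → 35/1086
APPEND 1: p_3 = 1·35 + 1 = 36, q_3 = 1·1086 + 31 = 1117 → 36/1117
APPEND 44: p_4 = 44·36 + 35 = 1619, q_4 = 44·1117 + 1086 = 50234 → 1619/50234
APPEND 50: p_5 = 50·1619 + 36 = 80986, q_5 = 50·50234 + 1117 = 2512817 → 80986/2512817
APPEND 39: p_6 = 39·80986 + 1619 = 3160073, q_6 = 39·2512817 + 50234 = 98050097 → 3160073/98050097
APPEND 6: p_7 = 6·3160073 + 80986 = 19041424, q_7 = 6·98050097 + 2512817 = 590813399 → 19041424/590813399
APPEND 37: p_8 = 37·19041424 + 3160073 = 707692761, q_8 = 37·590813399 + 98050097 = 21958145860 → 707692761/21958145860
APPEND 46: p_9 = 46·707692761 + 19041424 = 32572908430, q_9 = 46·21958145860 + 590813399 = 1010665522959 → 32572908430/1010665522959
APPEND 24: p_10 = 24·32572908430 + 707692761 = 782457495081, q_10 = 24·1010665522959 + 21958145860 = 24277930696876 → 782457495081/24277930696876
APPEND 40: p_11 = 40·782457495081 + 32572908430 = 31330872711670, q_11 = 40·24277930696876 + 1010665522959 = 972127893397999 → 31330872711670/972127893397999
APPEND 49: p_12 = 49·31330872711670 + 782457495081 = 1535995220366911, q_12 = 49·972127893397999 + 24277930696876 = 47658544707198827 → 1535995220366911/47658544707198827
APPEND 20: p_13 = 20·1535995220366911 + 31330872711670 = 30751235280049890, q_13 = 20·47658544707198827 + 972127893397999 = 954143022037374539 → 30751235280049890/954143022037374539
APPEND 7: p_14 = 7·30751235280049890 + 1535995220366911 = 216794642180716141, q_14 = 7·954143022037374539 + 47658544707198827 = 6726659698968820600 → 216794642180716141/6726659698968820600
APPEND 33: p_15 = 33·216794642180716141 + 30751235280049890 = 7184974427243682543, q_15 = 33·6726659698968820600 + 954143022037374539 = 222933913088008454339 → 7184974427243682543/222933913088008454339
APPEND 16: p_16 = 16·7184974427243682543 + 216794642180716141 = 115176385478079636829, q_16 = 16·222933913088008454339 + 6726659698968820600 = 3573669269107104090024 → 115176385478079636829/3573669269107104090024
APPEND 21: p_17 = 21·115176385478079636829 + 7184974427243682543 = 2425889069466916055952, q_17 = 21·3573669269107104090024 + 222933913088008454339 = 75269988564337194344843 → 2425889069466916055952/75269988564337194344843
APPEND 9: p_18 = 9·2425889069466916055952 + 115176385478079636829 = 21948178010680324140397, q_18 = 9·75269988564337194344843 + 3573669269107104090024 = 681003566348141853193611 → 21948178010680324140397/681003566348141853193611
APPEND 6: p_19 = 6·21948178010680324140397 + 2425889069466916055952 = 134114957133548860898334, q_19 = 6·681003566348141853193611 + 75269988564337194344843 = 4161291386653188313506509 → 134114957133548860898334/4161291386653188313506509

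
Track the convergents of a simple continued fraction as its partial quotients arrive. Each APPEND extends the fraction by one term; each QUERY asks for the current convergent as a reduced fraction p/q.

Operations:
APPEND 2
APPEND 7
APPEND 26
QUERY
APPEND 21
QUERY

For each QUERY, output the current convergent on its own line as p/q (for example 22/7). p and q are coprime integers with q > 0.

392/183
8247/3850

APPEND 2: p_0 = 2·1 + 0 = 2, q_0 = 2·0 + 1 = 1 → 2/1
APPEND 7: p_1 = 7·2 + 1 = 15, q_1 = 7·1 + 0 = 7 → 15/7
APPEND 26: p_2 = 26·15 + 2 = 392, q_2 = 26·7 + 1 = 183 → 392/183
APPEND 21: p_3 = 21·392 + 15 = 8247, q_3 = 21·183 + 7 = 3850 → 8247/3850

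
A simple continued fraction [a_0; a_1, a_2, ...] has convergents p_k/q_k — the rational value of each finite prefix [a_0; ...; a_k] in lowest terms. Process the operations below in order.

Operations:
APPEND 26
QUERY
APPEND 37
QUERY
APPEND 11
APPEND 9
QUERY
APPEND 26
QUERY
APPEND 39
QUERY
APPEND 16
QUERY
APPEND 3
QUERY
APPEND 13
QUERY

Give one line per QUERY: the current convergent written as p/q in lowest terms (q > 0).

APPEND 26: p_0 = 26·1 + 0 = 26, q_0 = 26·0 + 1 = 1 → 26/1
APPEND 37: p_1 = 37·26 + 1 = 963, q_1 = 37·1 + 0 = 37 → 963/37
APPEND 11: p_2 = 11·963 + 26 = 10619, q_2 = 11·37 + 1 = 408 → 10619/408
APPEND 9: p_3 = 9·10619 + 963 = 96534, q_3 = 9·408 + 37 = 3709 → 96534/3709
APPEND 26: p_4 = 26·96534 + 10619 = 2520503, q_4 = 26·3709 + 408 = 96842 → 2520503/96842
APPEND 39: p_5 = 39·2520503 + 96534 = 98396151, q_5 = 39·96842 + 3709 = 3780547 → 98396151/3780547
APPEND 16: p_6 = 16·98396151 + 2520503 = 1576858919, q_6 = 16·3780547 + 96842 = 60585594 → 1576858919/60585594
APPEND 3: p_7 = 3·1576858919 + 98396151 = 4828972908, q_7 = 3·60585594 + 3780547 = 185537329 → 4828972908/185537329
APPEND 13: p_8 = 13·4828972908 + 1576858919 = 64353506723, q_8 = 13·185537329 + 60585594 = 2472570871 → 64353506723/2472570871

26/1
963/37
96534/3709
2520503/96842
98396151/3780547
1576858919/60585594
4828972908/185537329
64353506723/2472570871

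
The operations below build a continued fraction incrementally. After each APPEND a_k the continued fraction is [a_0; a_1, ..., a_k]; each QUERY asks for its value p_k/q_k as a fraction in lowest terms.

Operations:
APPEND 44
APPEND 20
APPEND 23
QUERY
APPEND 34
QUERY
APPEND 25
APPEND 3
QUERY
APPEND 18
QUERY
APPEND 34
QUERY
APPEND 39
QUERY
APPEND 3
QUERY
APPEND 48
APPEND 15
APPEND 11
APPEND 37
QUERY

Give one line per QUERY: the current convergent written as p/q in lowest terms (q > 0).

APPEND 44: p_0 = 44·1 + 0 = 44, q_0 = 44·0 + 1 = 1 → 44/1
APPEND 20: p_1 = 20·44 + 1 = 881, q_1 = 20·1 + 0 = 20 → 881/20
APPEND 23: p_2 = 23·881 + 44 = 20307, q_2 = 23·20 + 1 = 461 → 20307/461
APPEND 34: p_3 = 34·20307 + 881 = 691319, q_3 = 34·461 + 20 = 15694 → 691319/15694
APPEND 25: p_4 = 25·691319 + 20307 = 17303282, q_4 = 25·15694 + 461 = 392811 → 17303282/392811
APPEND 3: p_5 = 3·17303282 + 691319 = 52601165, q_5 = 3·392811 + 15694 = 1194127 → 52601165/1194127
APPEND 18: p_6 = 18·52601165 + 17303282 = 964124252, q_6 = 18·1194127 + 392811 = 21887097 → 964124252/21887097
APPEND 34: p_7 = 34·964124252 + 52601165 = 32832825733, q_7 = 34·21887097 + 1194127 = 745355425 → 32832825733/745355425
APPEND 39: p_8 = 39·32832825733 + 964124252 = 1281444327839, q_8 = 39·745355425 + 21887097 = 29090748672 → 1281444327839/29090748672
APPEND 3: p_9 = 3·1281444327839 + 32832825733 = 3877165809250, q_9 = 3·29090748672 + 745355425 = 88017601441 → 3877165809250/88017601441
APPEND 48: p_10 = 48·3877165809250 + 1281444327839 = 187385403171839, q_10 = 48·88017601441 + 29090748672 = 4253935617840 → 187385403171839/4253935617840
APPEND 15: p_11 = 15·187385403171839 + 3877165809250 = 2814658213386835, q_11 = 15·4253935617840 + 88017601441 = 63897051869041 → 2814658213386835/63897051869041
APPEND 11: p_12 = 11·2814658213386835 + 187385403171839 = 31148625750427024, q_12 = 11·63897051869041 + 4253935617840 = 707121506177291 → 31148625750427024/707121506177291
APPEND 37: p_13 = 37·31148625750427024 + 2814658213386835 = 1155313810979186723, q_13 = 37·707121506177291 + 63897051869041 = 26227392780428808 → 1155313810979186723/26227392780428808

20307/461
691319/15694
52601165/1194127
964124252/21887097
32832825733/745355425
1281444327839/29090748672
3877165809250/88017601441
1155313810979186723/26227392780428808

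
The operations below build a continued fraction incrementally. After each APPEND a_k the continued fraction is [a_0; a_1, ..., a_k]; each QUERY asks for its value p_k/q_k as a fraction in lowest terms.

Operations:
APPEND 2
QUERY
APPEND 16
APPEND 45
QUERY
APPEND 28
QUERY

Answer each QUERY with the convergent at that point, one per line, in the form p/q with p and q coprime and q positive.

APPEND 2: p_0 = 2·1 + 0 = 2, q_0 = 2·0 + 1 = 1 → 2/1
APPEND 16: p_1 = 16·2 + 1 = 33, q_1 = 16·1 + 0 = 16 → 33/16
APPEND 45: p_2 = 45·33 + 2 = 1487, q_2 = 45·16 + 1 = 721 → 1487/721
APPEND 28: p_3 = 28·1487 + 33 = 41669, q_3 = 28·721 + 16 = 20204 → 41669/20204

2/1
1487/721
41669/20204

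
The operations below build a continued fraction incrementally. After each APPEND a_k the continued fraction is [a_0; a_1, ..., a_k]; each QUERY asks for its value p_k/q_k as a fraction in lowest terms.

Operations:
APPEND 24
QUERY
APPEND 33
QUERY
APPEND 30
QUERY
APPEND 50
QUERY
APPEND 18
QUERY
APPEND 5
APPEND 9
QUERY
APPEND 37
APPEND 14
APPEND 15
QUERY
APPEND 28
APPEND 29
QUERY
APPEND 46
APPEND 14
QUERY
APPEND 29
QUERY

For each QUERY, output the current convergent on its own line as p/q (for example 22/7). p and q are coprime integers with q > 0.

24/1
793/33
23814/991
1191493/49583
21470688/893485
998375085/41546557
7832192895733/325930257542
6382643436878062/265608450516301
4119882511869651804/171445518006587339
119770414263393671869/4984147158587895048

APPEND 24: p_0 = 24·1 + 0 = 24, q_0 = 24·0 + 1 = 1 → 24/1
APPEND 33: p_1 = 33·24 + 1 = 793, q_1 = 33·1 + 0 = 33 → 793/33
APPEND 30: p_2 = 30·793 + 24 = 23814, q_2 = 30·33 + 1 = 991 → 23814/991
APPEND 50: p_3 = 50·23814 + 793 = 1191493, q_3 = 50·991 + 33 = 49583 → 1191493/49583
APPEND 18: p_4 = 18·1191493 + 23814 = 21470688, q_4 = 18·49583 + 991 = 893485 → 21470688/893485
APPEND 5: p_5 = 5·21470688 + 1191493 = 108544933, q_5 = 5·893485 + 49583 = 4517008 → 108544933/4517008
APPEND 9: p_6 = 9·108544933 + 21470688 = 998375085, q_6 = 9·4517008 + 893485 = 41546557 → 998375085/41546557
APPEND 37: p_7 = 37·998375085 + 108544933 = 37048423078, q_7 = 37·41546557 + 4517008 = 1541739617 → 37048423078/1541739617
APPEND 14: p_8 = 14·37048423078 + 998375085 = 519676298177, q_8 = 14·1541739617 + 41546557 = 21625901195 → 519676298177/21625901195
APPEND 15: p_9 = 15·519676298177 + 37048423078 = 7832192895733, q_9 = 15·21625901195 + 1541739617 = 325930257542 → 7832192895733/325930257542
APPEND 28: p_10 = 28·7832192895733 + 519676298177 = 219821077378701, q_10 = 28·325930257542 + 21625901195 = 9147673112371 → 219821077378701/9147673112371
APPEND 29: p_11 = 29·219821077378701 + 7832192895733 = 6382643436878062, q_11 = 29·9147673112371 + 325930257542 = 265608450516301 → 6382643436878062/265608450516301
APPEND 46: p_12 = 46·6382643436878062 + 219821077378701 = 293821419173769553, q_12 = 46·265608450516301 + 9147673112371 = 12227136396862217 → 293821419173769553/12227136396862217
APPEND 14: p_13 = 14·293821419173769553 + 6382643436878062 = 4119882511869651804, q_13 = 14·12227136396862217 + 265608450516301 = 171445518006587339 → 4119882511869651804/171445518006587339
APPEND 29: p_14 = 29·4119882511869651804 + 293821419173769553 = 119770414263393671869, q_14 = 29·171445518006587339 + 12227136396862217 = 4984147158587895048 → 119770414263393671869/4984147158587895048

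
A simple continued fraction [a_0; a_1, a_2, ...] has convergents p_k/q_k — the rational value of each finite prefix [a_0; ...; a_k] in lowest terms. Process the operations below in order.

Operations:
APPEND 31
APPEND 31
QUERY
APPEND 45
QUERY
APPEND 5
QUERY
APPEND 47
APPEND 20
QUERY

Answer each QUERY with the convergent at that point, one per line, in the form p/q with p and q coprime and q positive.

962/31
43321/1396
217567/7011
205596967/6625271

APPEND 31: p_0 = 31·1 + 0 = 31, q_0 = 31·0 + 1 = 1 → 31/1
APPEND 31: p_1 = 31·31 + 1 = 962, q_1 = 31·1 + 0 = 31 → 962/31
APPEND 45: p_2 = 45·962 + 31 = 43321, q_2 = 45·31 + 1 = 1396 → 43321/1396
APPEND 5: p_3 = 5·43321 + 962 = 217567, q_3 = 5·1396 + 31 = 7011 → 217567/7011
APPEND 47: p_4 = 47·217567 + 43321 = 10268970, q_4 = 47·7011 + 1396 = 330913 → 10268970/330913
APPEND 20: p_5 = 20·10268970 + 217567 = 205596967, q_5 = 20·330913 + 7011 = 6625271 → 205596967/6625271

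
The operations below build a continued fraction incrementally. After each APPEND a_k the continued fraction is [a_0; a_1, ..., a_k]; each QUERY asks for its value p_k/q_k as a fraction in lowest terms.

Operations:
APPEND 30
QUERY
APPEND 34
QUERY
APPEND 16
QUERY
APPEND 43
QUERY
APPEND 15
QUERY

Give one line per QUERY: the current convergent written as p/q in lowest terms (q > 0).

APPEND 30: p_0 = 30·1 + 0 = 30, q_0 = 30·0 + 1 = 1 → 30/1
APPEND 34: p_1 = 34·30 + 1 = 1021, q_1 = 34·1 + 0 = 34 → 1021/34
APPEND 16: p_2 = 16·1021 + 30 = 16366, q_2 = 16·34 + 1 = 545 → 16366/545
APPEND 43: p_3 = 43·16366 + 1021 = 704759, q_3 = 43·545 + 34 = 23469 → 704759/23469
APPEND 15: p_4 = 15·704759 + 16366 = 10587751, q_4 = 15·23469 + 545 = 352580 → 10587751/352580

30/1
1021/34
16366/545
704759/23469
10587751/352580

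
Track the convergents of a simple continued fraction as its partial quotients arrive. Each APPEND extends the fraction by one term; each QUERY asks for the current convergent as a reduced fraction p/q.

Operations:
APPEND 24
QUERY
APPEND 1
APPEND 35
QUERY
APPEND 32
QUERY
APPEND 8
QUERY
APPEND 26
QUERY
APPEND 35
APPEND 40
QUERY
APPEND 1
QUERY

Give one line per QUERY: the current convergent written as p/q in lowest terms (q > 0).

24/1
899/36
28793/1153
231243/9260
6041111/241913
8472846231/339290513
8684516359/347766728

APPEND 24: p_0 = 24·1 + 0 = 24, q_0 = 24·0 + 1 = 1 → 24/1
APPEND 1: p_1 = 1·24 + 1 = 25, q_1 = 1·1 + 0 = 1 → 25/1
APPEND 35: p_2 = 35·25 + 24 = 899, q_2 = 35·1 + 1 = 36 → 899/36
APPEND 32: p_3 = 32·899 + 25 = 28793, q_3 = 32·36 + 1 = 1153 → 28793/1153
APPEND 8: p_4 = 8·28793 + 899 = 231243, q_4 = 8·1153 + 36 = 9260 → 231243/9260
APPEND 26: p_5 = 26·231243 + 28793 = 6041111, q_5 = 26·9260 + 1153 = 241913 → 6041111/241913
APPEND 35: p_6 = 35·6041111 + 231243 = 211670128, q_6 = 35·241913 + 9260 = 8476215 → 211670128/8476215
APPEND 40: p_7 = 40·211670128 + 6041111 = 8472846231, q_7 = 40·8476215 + 241913 = 339290513 → 8472846231/339290513
APPEND 1: p_8 = 1·8472846231 + 211670128 = 8684516359, q_8 = 1·339290513 + 8476215 = 347766728 → 8684516359/347766728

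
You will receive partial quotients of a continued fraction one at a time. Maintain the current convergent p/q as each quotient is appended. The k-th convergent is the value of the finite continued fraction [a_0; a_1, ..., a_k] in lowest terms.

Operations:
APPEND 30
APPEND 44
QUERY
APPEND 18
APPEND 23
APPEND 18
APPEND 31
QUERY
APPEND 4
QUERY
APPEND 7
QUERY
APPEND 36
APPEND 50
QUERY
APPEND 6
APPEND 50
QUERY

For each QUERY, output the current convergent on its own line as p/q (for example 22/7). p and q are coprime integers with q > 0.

APPEND 30: p_0 = 30·1 + 0 = 30, q_0 = 30·0 + 1 = 1 → 30/1
APPEND 44: p_1 = 44·30 + 1 = 1321, q_1 = 44·1 + 0 = 44 → 1321/44
APPEND 18: p_2 = 18·1321 + 30 = 23808, q_2 = 18·44 + 1 = 793 → 23808/793
APPEND 23: p_3 = 23·23808 + 1321 = 548905, q_3 = 23·793 + 44 = 18283 → 548905/18283
APPEND 18: p_4 = 18·548905 + 23808 = 9904098, q_4 = 18·18283 + 793 = 329887 → 9904098/329887
APPEND 31: p_5 = 31·9904098 + 548905 = 307575943, q_5 = 31·329887 + 18283 = 10244780 → 307575943/10244780
APPEND 4: p_6 = 4·307575943 + 9904098 = 1240207870, q_6 = 4·10244780 + 329887 = 41309007 → 1240207870/41309007
APPEND 7: p_7 = 7·1240207870 + 307575943 = 8989031033, q_7 = 7·41309007 + 10244780 = 299407829 → 8989031033/299407829
APPEND 36: p_8 = 36·8989031033 + 1240207870 = 324845325058, q_8 = 36·299407829 + 41309007 = 10819990851 → 324845325058/10819990851
APPEND 50: p_9 = 50·324845325058 + 8989031033 = 16251255283933, q_9 = 50·10819990851 + 299407829 = 541298950379 → 16251255283933/541298950379
APPEND 6: p_10 = 6·16251255283933 + 324845325058 = 97832377028656, q_10 = 6·541298950379 + 10819990851 = 3258613693125 → 97832377028656/3258613693125
APPEND 50: p_11 = 50·97832377028656 + 16251255283933 = 4907870106716733, q_11 = 50·3258613693125 + 541298950379 = 163471983606629 → 4907870106716733/163471983606629

1321/44
307575943/10244780
1240207870/41309007
8989031033/299407829
16251255283933/541298950379
4907870106716733/163471983606629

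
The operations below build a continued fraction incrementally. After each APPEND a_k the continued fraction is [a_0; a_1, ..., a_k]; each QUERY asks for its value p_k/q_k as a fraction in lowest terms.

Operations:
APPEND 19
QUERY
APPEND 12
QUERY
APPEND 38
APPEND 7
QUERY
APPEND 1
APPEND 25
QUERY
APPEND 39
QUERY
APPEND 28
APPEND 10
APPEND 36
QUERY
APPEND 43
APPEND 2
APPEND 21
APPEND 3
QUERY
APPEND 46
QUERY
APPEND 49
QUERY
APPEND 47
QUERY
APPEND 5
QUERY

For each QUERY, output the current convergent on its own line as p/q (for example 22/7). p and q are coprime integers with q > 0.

APPEND 19: p_0 = 19·1 + 0 = 19, q_0 = 19·0 + 1 = 1 → 19/1
APPEND 12: p_1 = 12·19 + 1 = 229, q_1 = 12·1 + 0 = 12 → 229/12
APPEND 38: p_2 = 38·229 + 19 = 8721, q_2 = 38·12 + 1 = 457 → 8721/457
APPEND 7: p_3 = 7·8721 + 229 = 61276, q_3 = 7·457 + 12 = 3211 → 61276/3211
APPEND 1: p_4 = 1·61276 + 8721 = 69997, q_4 = 1·3211 + 457 = 3668 → 69997/3668
APPEND 25: p_5 = 25·69997 + 61276 = 1811201, q_5 = 25·3668 + 3211 = 94911 → 1811201/94911
APPEND 39: p_6 = 39·1811201 + 69997 = 70706836, q_6 = 39·94911 + 3668 = 3705197 → 70706836/3705197
APPEND 28: p_7 = 28·70706836 + 1811201 = 1981602609, q_7 = 28·3705197 + 94911 = 103840427 → 1981602609/103840427
APPEND 10: p_8 = 10·1981602609 + 70706836 = 19886732926, q_8 = 10·103840427 + 3705197 = 1042109467 → 19886732926/1042109467
APPEND 36: p_9 = 36·19886732926 + 1981602609 = 717903987945, q_9 = 36·1042109467 + 103840427 = 37619781239 → 717903987945/37619781239
APPEND 43: p_10 = 43·717903987945 + 19886732926 = 30889758214561, q_10 = 43·37619781239 + 1042109467 = 1618692702744 → 30889758214561/1618692702744
APPEND 2: p_11 = 2·30889758214561 + 717903987945 = 62497420417067, q_11 = 2·1618692702744 + 37619781239 = 3275005186727 → 62497420417067/3275005186727
APPEND 21: p_12 = 21·62497420417067 + 30889758214561 = 1343335586972968, q_12 = 21·3275005186727 + 1618692702744 = 70393801624011 → 1343335586972968/70393801624011
APPEND 3: p_13 = 3·1343335586972968 + 62497420417067 = 4092504181335971, q_13 = 3·70393801624011 + 3275005186727 = 214456410058760 → 4092504181335971/214456410058760
APPEND 46: p_14 = 46·4092504181335971 + 1343335586972968 = 189598527928427634, q_14 = 46·214456410058760 + 70393801624011 = 9935388664326971 → 189598527928427634/9935388664326971
APPEND 49: p_15 = 49·189598527928427634 + 4092504181335971 = 9294420372674290037, q_15 = 49·9935388664326971 + 214456410058760 = 487048500962080339 → 9294420372674290037/487048500962080339
APPEND 47: p_16 = 47·9294420372674290037 + 189598527928427634 = 437027356043620059373, q_16 = 47·487048500962080339 + 9935388664326971 = 22901214933882102904 → 437027356043620059373/22901214933882102904
APPEND 5: p_17 = 5·437027356043620059373 + 9294420372674290037 = 2194431200590774586902, q_17 = 5·22901214933882102904 + 487048500962080339 = 114993123170372594859 → 2194431200590774586902/114993123170372594859

19/1
229/12
61276/3211
1811201/94911
70706836/3705197
717903987945/37619781239
4092504181335971/214456410058760
189598527928427634/9935388664326971
9294420372674290037/487048500962080339
437027356043620059373/22901214933882102904
2194431200590774586902/114993123170372594859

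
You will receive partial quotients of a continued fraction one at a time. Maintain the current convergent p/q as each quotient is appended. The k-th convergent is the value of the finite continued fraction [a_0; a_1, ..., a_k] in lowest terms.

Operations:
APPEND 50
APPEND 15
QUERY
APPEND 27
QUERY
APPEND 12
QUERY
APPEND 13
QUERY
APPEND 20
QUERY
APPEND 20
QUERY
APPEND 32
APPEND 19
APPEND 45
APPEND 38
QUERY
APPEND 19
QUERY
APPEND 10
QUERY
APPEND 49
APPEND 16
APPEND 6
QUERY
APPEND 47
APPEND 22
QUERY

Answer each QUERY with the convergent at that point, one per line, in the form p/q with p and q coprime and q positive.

APPEND 50: p_0 = 50·1 + 0 = 50, q_0 = 50·0 + 1 = 1 → 50/1
APPEND 15: p_1 = 15·50 + 1 = 751, q_1 = 15·1 + 0 = 15 → 751/15
APPEND 27: p_2 = 27·751 + 50 = 20327, q_2 = 27·15 + 1 = 406 → 20327/406
APPEND 12: p_3 = 12·20327 + 751 = 244675, q_3 = 12·406 + 15 = 4887 → 244675/4887
APPEND 13: p_4 = 13·244675 + 20327 = 3201102, q_4 = 13·4887 + 406 = 63937 → 3201102/63937
APPEND 20: p_5 = 20·3201102 + 244675 = 64266715, q_5 = 20·63937 + 4887 = 1283627 → 64266715/1283627
APPEND 20: p_6 = 20·64266715 + 3201102 = 1288535402, q_6 = 20·1283627 + 63937 = 25736477 → 1288535402/25736477
APPEND 32: p_7 = 32·1288535402 + 64266715 = 41297399579, q_7 = 32·25736477 + 1283627 = 824850891 → 41297399579/824850891
APPEND 19: p_8 = 19·41297399579 + 1288535402 = 785939127403, q_8 = 19·824850891 + 25736477 = 15697903406 → 785939127403/15697903406
APPEND 45: p_9 = 45·785939127403 + 41297399579 = 35408558132714, q_9 = 45·15697903406 + 824850891 = 707230504161 → 35408558132714/707230504161
APPEND 38: p_10 = 38·35408558132714 + 785939127403 = 1346311148170535, q_10 = 38·707230504161 + 15697903406 = 26890457061524 → 1346311148170535/26890457061524
APPEND 19: p_11 = 19·1346311148170535 + 35408558132714 = 25615320373372879, q_11 = 19·26890457061524 + 707230504161 = 511625914673117 → 25615320373372879/511625914673117
APPEND 10: p_12 = 10·25615320373372879 + 1346311148170535 = 257499514881899325, q_12 = 10·511625914673117 + 26890457061524 = 5143149603792694 → 257499514881899325/5143149603792694
APPEND 49: p_13 = 49·257499514881899325 + 25615320373372879 = 12643091549586439804, q_13 = 49·5143149603792694 + 511625914673117 = 252525956500515123 → 12643091549586439804/252525956500515123
APPEND 16: p_14 = 16·12643091549586439804 + 257499514881899325 = 202546964308264936189, q_14 = 16·252525956500515123 + 5143149603792694 = 4045558453612034662 → 202546964308264936189/4045558453612034662
APPEND 6: p_15 = 6·202546964308264936189 + 12643091549586439804 = 1227924877399176056938, q_15 = 6·4045558453612034662 + 252525956500515123 = 24525876678172723095 → 1227924877399176056938/24525876678172723095
APPEND 47: p_16 = 47·1227924877399176056938 + 202546964308264936189 = 57915016202069539612275, q_16 = 47·24525876678172723095 + 4045558453612034662 = 1156761762327730020127 → 57915016202069539612275/1156761762327730020127
APPEND 22: p_17 = 22·57915016202069539612275 + 1227924877399176056938 = 1275358281322929047526988, q_17 = 22·1156761762327730020127 + 24525876678172723095 = 25473284647888233165889 → 1275358281322929047526988/25473284647888233165889

751/15
20327/406
244675/4887
3201102/63937
64266715/1283627
1288535402/25736477
1346311148170535/26890457061524
25615320373372879/511625914673117
257499514881899325/5143149603792694
1227924877399176056938/24525876678172723095
1275358281322929047526988/25473284647888233165889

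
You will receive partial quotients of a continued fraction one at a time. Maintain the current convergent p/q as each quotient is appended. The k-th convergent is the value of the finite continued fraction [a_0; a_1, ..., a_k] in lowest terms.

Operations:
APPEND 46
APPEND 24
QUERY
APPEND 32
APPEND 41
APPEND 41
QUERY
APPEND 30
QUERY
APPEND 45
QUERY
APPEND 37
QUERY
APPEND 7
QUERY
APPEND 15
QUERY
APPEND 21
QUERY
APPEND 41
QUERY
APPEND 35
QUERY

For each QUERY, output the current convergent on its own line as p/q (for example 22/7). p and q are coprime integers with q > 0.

APPEND 46: p_0 = 46·1 + 0 = 46, q_0 = 46·0 + 1 = 1 → 46/1
APPEND 24: p_1 = 24·46 + 1 = 1105, q_1 = 24·1 + 0 = 24 → 1105/24
APPEND 32: p_2 = 32·1105 + 46 = 35406, q_2 = 32·24 + 1 = 769 → 35406/769
APPEND 41: p_3 = 41·35406 + 1105 = 1452751, q_3 = 41·769 + 24 = 31553 → 1452751/31553
APPEND 41: p_4 = 41·1452751 + 35406 = 59598197, q_4 = 41·31553 + 769 = 1294442 → 59598197/1294442
APPEND 30: p_5 = 30·59598197 + 1452751 = 1789398661, q_5 = 30·1294442 + 31553 = 38864813 → 1789398661/38864813
APPEND 45: p_6 = 45·1789398661 + 59598197 = 80582537942, q_6 = 45·38864813 + 1294442 = 1750211027 → 80582537942/1750211027
APPEND 37: p_7 = 37·80582537942 + 1789398661 = 2983343302515, q_7 = 37·1750211027 + 38864813 = 64796672812 → 2983343302515/64796672812
APPEND 7: p_8 = 7·2983343302515 + 80582537942 = 20963985655547, q_8 = 7·64796672812 + 1750211027 = 455326920711 → 20963985655547/455326920711
APPEND 15: p_9 = 15·20963985655547 + 2983343302515 = 317443128135720, q_9 = 15·455326920711 + 64796672812 = 6894700483477 → 317443128135720/6894700483477
APPEND 21: p_10 = 21·317443128135720 + 20963985655547 = 6687269676505667, q_10 = 21·6894700483477 + 455326920711 = 145244037073728 → 6687269676505667/145244037073728
APPEND 41: p_11 = 41·6687269676505667 + 317443128135720 = 274495499864868067, q_11 = 41·145244037073728 + 6894700483477 = 5961900220506325 → 274495499864868067/5961900220506325
APPEND 35: p_12 = 35·274495499864868067 + 6687269676505667 = 9614029764946888012, q_12 = 35·5961900220506325 + 145244037073728 = 208811751754795103 → 9614029764946888012/208811751754795103

1105/24
59598197/1294442
1789398661/38864813
80582537942/1750211027
2983343302515/64796672812
20963985655547/455326920711
317443128135720/6894700483477
6687269676505667/145244037073728
274495499864868067/5961900220506325
9614029764946888012/208811751754795103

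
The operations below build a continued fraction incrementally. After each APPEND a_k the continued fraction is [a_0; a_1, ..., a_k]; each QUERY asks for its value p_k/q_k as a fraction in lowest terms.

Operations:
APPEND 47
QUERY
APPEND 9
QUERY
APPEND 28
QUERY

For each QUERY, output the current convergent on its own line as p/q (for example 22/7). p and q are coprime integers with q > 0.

APPEND 47: p_0 = 47·1 + 0 = 47, q_0 = 47·0 + 1 = 1 → 47/1
APPEND 9: p_1 = 9·47 + 1 = 424, q_1 = 9·1 + 0 = 9 → 424/9
APPEND 28: p_2 = 28·424 + 47 = 11919, q_2 = 28·9 + 1 = 253 → 11919/253

47/1
424/9
11919/253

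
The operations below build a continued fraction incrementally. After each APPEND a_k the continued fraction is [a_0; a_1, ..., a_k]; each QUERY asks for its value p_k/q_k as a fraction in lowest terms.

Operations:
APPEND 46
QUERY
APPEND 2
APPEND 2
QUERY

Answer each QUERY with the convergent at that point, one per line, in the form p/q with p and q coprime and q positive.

46/1
232/5

APPEND 46: p_0 = 46·1 + 0 = 46, q_0 = 46·0 + 1 = 1 → 46/1
APPEND 2: p_1 = 2·46 + 1 = 93, q_1 = 2·1 + 0 = 2 → 93/2
APPEND 2: p_2 = 2·93 + 46 = 232, q_2 = 2·2 + 1 = 5 → 232/5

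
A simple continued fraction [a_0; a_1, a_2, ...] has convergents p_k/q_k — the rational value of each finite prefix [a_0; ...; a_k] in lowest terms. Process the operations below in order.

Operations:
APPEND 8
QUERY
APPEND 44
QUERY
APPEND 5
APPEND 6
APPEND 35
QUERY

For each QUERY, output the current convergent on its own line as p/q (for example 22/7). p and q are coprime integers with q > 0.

8/1
353/44
386458/48171

APPEND 8: p_0 = 8·1 + 0 = 8, q_0 = 8·0 + 1 = 1 → 8/1
APPEND 44: p_1 = 44·8 + 1 = 353, q_1 = 44·1 + 0 = 44 → 353/44
APPEND 5: p_2 = 5·353 + 8 = 1773, q_2 = 5·44 + 1 = 221 → 1773/221
APPEND 6: p_3 = 6·1773 + 353 = 10991, q_3 = 6·221 + 44 = 1370 → 10991/1370
APPEND 35: p_4 = 35·10991 + 1773 = 386458, q_4 = 35·1370 + 221 = 48171 → 386458/48171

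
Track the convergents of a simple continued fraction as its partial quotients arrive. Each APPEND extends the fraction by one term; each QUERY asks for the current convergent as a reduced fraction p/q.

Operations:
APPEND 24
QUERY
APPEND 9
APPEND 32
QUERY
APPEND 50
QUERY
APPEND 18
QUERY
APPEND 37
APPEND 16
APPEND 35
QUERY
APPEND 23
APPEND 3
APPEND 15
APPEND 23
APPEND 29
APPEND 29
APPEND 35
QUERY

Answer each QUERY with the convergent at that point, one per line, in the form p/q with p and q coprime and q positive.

APPEND 24: p_0 = 24·1 + 0 = 24, q_0 = 24·0 + 1 = 1 → 24/1
APPEND 9: p_1 = 9·24 + 1 = 217, q_1 = 9·1 + 0 = 9 → 217/9
APPEND 32: p_2 = 32·217 + 24 = 6968, q_2 = 32·9 + 1 = 289 → 6968/289
APPEND 50: p_3 = 50·6968 + 217 = 348617, q_3 = 50·289 + 9 = 14459 → 348617/14459
APPEND 18: p_4 = 18·348617 + 6968 = 6282074, q_4 = 18·14459 + 289 = 260551 → 6282074/260551
APPEND 37: p_5 = 37·6282074 + 348617 = 232785355, q_5 = 37·260551 + 14459 = 9654846 → 232785355/9654846
APPEND 16: p_6 = 16·232785355 + 6282074 = 3730847754, q_6 = 16·9654846 + 260551 = 154738087 → 3730847754/154738087
APPEND 35: p_7 = 35·3730847754 + 232785355 = 130812456745, q_7 = 35·154738087 + 9654846 = 5425487891 → 130812456745/5425487891
APPEND 23: p_8 = 23·130812456745 + 3730847754 = 3012417352889, q_8 = 23·5425487891 + 154738087 = 124940959580 → 3012417352889/124940959580
APPEND 3: p_9 = 3·3012417352889 + 130812456745 = 9168064515412, q_9 = 3·124940959580 + 5425487891 = 380248366631 → 9168064515412/380248366631
APPEND 15: p_10 = 15·9168064515412 + 3012417352889 = 140533385084069, q_10 = 15·380248366631 + 124940959580 = 5828666459045 → 140533385084069/5828666459045
APPEND 23: p_11 = 23·140533385084069 + 9168064515412 = 3241435921448999, q_11 = 23·5828666459045 + 380248366631 = 134439576924666 → 3241435921448999/134439576924666
APPEND 29: p_12 = 29·3241435921448999 + 140533385084069 = 94142175107105040, q_12 = 29·134439576924666 + 5828666459045 = 3904576397274359 → 94142175107105040/3904576397274359
APPEND 29: p_13 = 29·94142175107105040 + 3241435921448999 = 2733364514027495159, q_13 = 29·3904576397274359 + 134439576924666 = 113367155097881077 → 2733364514027495159/113367155097881077
APPEND 35: p_14 = 35·2733364514027495159 + 94142175107105040 = 95761900166069435605, q_14 = 35·113367155097881077 + 3904576397274359 = 3971755004823112054 → 95761900166069435605/3971755004823112054

24/1
6968/289
348617/14459
6282074/260551
130812456745/5425487891
95761900166069435605/3971755004823112054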